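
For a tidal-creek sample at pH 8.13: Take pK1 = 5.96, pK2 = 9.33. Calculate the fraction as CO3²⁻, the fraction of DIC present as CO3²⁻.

α₂ = 0.0590

α₂ = 1 / (1 + [H⁺]/K2 + [H⁺]²/(K1K2)) = 1 / (1 + 10^+1.20 + 10^-0.97)
   = 1 / (1 + 15.849 + 0.10715) = 1/16.956 = 0.05898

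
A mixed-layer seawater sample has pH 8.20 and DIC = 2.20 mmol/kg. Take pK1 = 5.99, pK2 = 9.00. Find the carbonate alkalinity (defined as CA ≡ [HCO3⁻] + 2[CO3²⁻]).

CA = 2.49 mmol/kg

CA = [HCO3⁻] + 2[CO3²⁻] = (α₁ + 2α₂)·DIC
At pH 8.20: [H⁺]/K1 = 10^-2.21 = 0.0061660, K2/[H⁺] = 10^-0.80 = 0.15849
α₁ = 1/(1 + 0.0061660 + 0.15849) = 1/1.1647 = 0.8586; α₂ = α₁·K2/[H⁺] = 0.1361
α₁ + 2α₂ = 1.1308
CA = 1.1308 × 2.20 = 2.49 mmol/kg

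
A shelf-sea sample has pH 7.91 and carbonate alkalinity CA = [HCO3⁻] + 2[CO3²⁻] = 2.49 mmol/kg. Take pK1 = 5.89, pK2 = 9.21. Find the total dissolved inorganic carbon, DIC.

CA = [HCO3⁻] + 2[CO3²⁻] = (α₁ + 2α₂)·DIC
At pH 7.91: [H⁺]/K1 = 10^-2.02 = 0.0095499, K2/[H⁺] = 10^-1.30 = 0.050119
α₁ = 1/(1 + 0.0095499 + 0.050119) = 1/1.0597 = 0.9437; α₂ = α₁·K2/[H⁺] = 0.04730
α₁ + 2α₂ = 1.0383
DIC = CA / (α₁ + 2α₂) = 2.49 / 1.0383 = 2.40 mmol/kg

DIC = 2.40 mmol/kg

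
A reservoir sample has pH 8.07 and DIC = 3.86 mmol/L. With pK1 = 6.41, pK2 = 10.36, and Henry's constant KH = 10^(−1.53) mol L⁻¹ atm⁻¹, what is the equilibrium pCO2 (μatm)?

pCO2 = 2790 μatm

α₀ = 1 / (1 + K1/[H⁺] + K1K2/[H⁺]²) = 1 / (1 + 10^+1.66 + 10^-0.63)
   = 1 / (1 + 45.709 + 0.23442) = 1/46.943 = 0.02130
[CO2*] = α₀ × DIC = 0.02130 × 3.86 = 0.08223 mmol/L
pCO2 = [CO2*]/KH = 8.223×10^-5 / 2.951×10^-2 = 2790 μatm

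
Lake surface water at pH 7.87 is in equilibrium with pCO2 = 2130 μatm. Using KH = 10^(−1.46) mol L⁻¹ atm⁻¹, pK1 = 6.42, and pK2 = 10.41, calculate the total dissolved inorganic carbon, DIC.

DIC = 2.16 mmol/L

[CO2*] = KH · pCO2 = 10^(−1.46) × 2130×10^-6 = 7.385×10^-5 mol/L
α₀ = 1/(1 + K1/[H⁺] + K1K2/[H⁺]²) = 1/(1 + 10^+1.45 + 10^-1.09) = 0.03417
DIC = [CO2*]/α₀ = 7.385×10^-5 / 0.03417 = 2.16 mmol/L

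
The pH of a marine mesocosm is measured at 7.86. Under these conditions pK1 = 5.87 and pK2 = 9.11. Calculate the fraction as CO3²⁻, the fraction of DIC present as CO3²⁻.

α₂ = 1 / (1 + [H⁺]/K2 + [H⁺]²/(K1K2)) = 1 / (1 + 10^+1.25 + 10^-0.74)
   = 1 / (1 + 17.783 + 0.18197) = 1/18.965 = 0.05273

α₂ = 0.0527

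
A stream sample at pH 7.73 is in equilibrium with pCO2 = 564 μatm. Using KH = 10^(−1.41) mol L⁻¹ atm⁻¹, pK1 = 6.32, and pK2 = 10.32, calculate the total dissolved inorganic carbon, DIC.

[CO2*] = KH · pCO2 = 10^(−1.41) × 564×10^-6 = 2.194×10^-5 mol/L
α₀ = 1/(1 + K1/[H⁺] + K1K2/[H⁺]²) = 1/(1 + 10^+1.41 + 10^-1.18) = 0.03736
DIC = [CO2*]/α₀ = 2.194×10^-5 / 0.03736 = 0.587 mmol/L

DIC = 0.587 mmol/L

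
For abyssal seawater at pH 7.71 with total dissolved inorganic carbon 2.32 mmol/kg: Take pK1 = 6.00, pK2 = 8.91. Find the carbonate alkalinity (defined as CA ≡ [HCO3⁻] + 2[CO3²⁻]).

CA = [HCO3⁻] + 2[CO3²⁻] = (α₁ + 2α₂)·DIC
At pH 7.71: [H⁺]/K1 = 10^-1.71 = 0.019498, K2/[H⁺] = 10^-1.20 = 0.063096
α₁ = 1/(1 + 0.019498 + 0.063096) = 1/1.0826 = 0.9237; α₂ = α₁·K2/[H⁺] = 0.05828
α₁ + 2α₂ = 1.0403
CA = 1.0403 × 2.32 = 2.41 mmol/kg

CA = 2.41 mmol/kg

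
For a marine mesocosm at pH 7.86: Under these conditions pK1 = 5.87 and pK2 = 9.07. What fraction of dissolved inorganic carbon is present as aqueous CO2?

α₀ = 1 / (1 + K1/[H⁺] + K1K2/[H⁺]²) = 1 / (1 + 10^+1.99 + 10^+0.78)
   = 1 / (1 + 97.724 + 6.0256) = 1/104.75 = 0.009547

α₀ = 0.00955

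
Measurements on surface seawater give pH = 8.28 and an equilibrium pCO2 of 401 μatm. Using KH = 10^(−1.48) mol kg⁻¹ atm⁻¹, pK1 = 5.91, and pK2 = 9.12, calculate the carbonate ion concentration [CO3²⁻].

[CO2*] = KH · pCO2 = 10^(−1.48) × 401×10^-6 = 1.328×10^-5 mol/kg
α₀ = 1/(1 + K1/[H⁺] + K1K2/[H⁺]²) = 1/(1 + 10^+2.37 + 10^+1.53) = 0.003713
DIC = [CO2*]/α₀ = 1.328×10^-5 / 0.003713 = 3.576 mmol/kg
[CO3²⁻] = α₂·DIC; α₂ = 0.1258, so [CO3²⁻] = 0.1258 × 3.576 = 0.450 mmol/kg

[CO3²⁻] = 0.450 mmol/kg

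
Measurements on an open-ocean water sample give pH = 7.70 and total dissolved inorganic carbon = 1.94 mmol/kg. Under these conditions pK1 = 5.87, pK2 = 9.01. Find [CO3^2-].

α₂ = 1 / (1 + [H⁺]/K2 + [H⁺]²/(K1K2)) = 1 / (1 + 10^+1.31 + 10^-0.52)
   = 1 / (1 + 20.417 + 0.30200) = 1/21.719 = 0.04604
[CO3²⁻] = α₂ × DIC = 0.04604 × 1.94 = 0.0893 mmol/kg

[CO3²⁻] = 0.0893 mmol/kg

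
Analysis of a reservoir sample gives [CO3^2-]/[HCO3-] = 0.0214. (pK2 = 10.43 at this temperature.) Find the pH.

From K2 = [H⁺][CO3^2-]/[HCO3-]:  pH = pK2 + log₁₀([CO3^2-]/[HCO3-])
log₁₀(0.0214) = -1.670
pH = 10.43 + (-1.670) = 8.76

pH = 8.76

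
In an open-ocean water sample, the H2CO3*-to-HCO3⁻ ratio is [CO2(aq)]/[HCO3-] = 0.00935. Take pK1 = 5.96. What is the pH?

From K1 = [H⁺][HCO3-]/[CO2(aq)]:  pH = pK1 − log₁₀([CO2(aq)]/[HCO3-])
log₁₀(0.00935) = -2.029
pH = 5.96 − (-2.029) = 7.99

pH = 7.99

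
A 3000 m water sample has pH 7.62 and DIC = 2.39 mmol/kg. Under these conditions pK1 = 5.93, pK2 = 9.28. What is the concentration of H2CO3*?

α₀ = 1 / (1 + K1/[H⁺] + K1K2/[H⁺]²) = 1 / (1 + 10^+1.69 + 10^+0.03)
   = 1 / (1 + 48.978 + 1.0715) = 1/51.049 = 0.01959
[CO2*] = α₀ × DIC = 0.01959 × 2.39 = 0.0468 mmol/kg

[CO2*] = 0.0468 mmol/kg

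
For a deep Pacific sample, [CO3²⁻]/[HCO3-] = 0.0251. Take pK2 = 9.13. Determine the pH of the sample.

pH = 7.53

From K2 = [H⁺][CO3²⁻]/[HCO3-]:  pH = pK2 + log₁₀([CO3²⁻]/[HCO3-])
log₁₀(0.0251) = -1.600
pH = 9.13 + (-1.600) = 7.53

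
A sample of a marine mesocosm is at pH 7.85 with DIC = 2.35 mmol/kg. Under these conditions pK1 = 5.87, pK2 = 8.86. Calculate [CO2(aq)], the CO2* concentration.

α₀ = 1 / (1 + K1/[H⁺] + K1K2/[H⁺]²) = 1 / (1 + 10^+1.98 + 10^+0.97)
   = 1 / (1 + 95.499 + 9.3325) = 1/105.83 = 0.009449
[CO2*] = α₀ × DIC = 0.009449 × 2.35 = 0.0222 mmol/kg

[CO2*] = 0.0222 mmol/kg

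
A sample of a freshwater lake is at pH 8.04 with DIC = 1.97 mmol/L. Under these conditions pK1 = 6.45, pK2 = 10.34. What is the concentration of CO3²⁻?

α₂ = 1 / (1 + [H⁺]/K2 + [H⁺]²/(K1K2)) = 1 / (1 + 10^+2.30 + 10^+0.71)
   = 1 / (1 + 199.53 + 5.1286) = 1/205.65 = 0.004863
[CO3²⁻] = α₂ × DIC = 0.004863 × 1.97 = 0.00958 mmol/L = 9.58 μmol/L

[CO3²⁻] = 9.58 μmol/L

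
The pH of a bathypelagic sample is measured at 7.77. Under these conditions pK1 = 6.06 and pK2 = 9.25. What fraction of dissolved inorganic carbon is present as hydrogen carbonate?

α₁ = 1 / (1 + [H⁺]/K1 + K2/[H⁺]) = 1 / (1 + 10^-1.71 + 10^-1.48)
   = 1 / (1 + 0.019498 + 0.033113) = 1/1.0526 = 0.9500

α₁ = 0.950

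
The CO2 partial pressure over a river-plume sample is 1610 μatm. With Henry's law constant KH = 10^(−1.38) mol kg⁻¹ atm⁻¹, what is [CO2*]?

KH = 10^(−1.38) = 4.169×10^-2 mol kg⁻¹ atm⁻¹
[CO2*] = KH · pCO2 = 4.169×10^-2 × 1610×10^-6 atm = 6.71×10^-5 mol/kg

[CO2*] = 67.1 μmol/kg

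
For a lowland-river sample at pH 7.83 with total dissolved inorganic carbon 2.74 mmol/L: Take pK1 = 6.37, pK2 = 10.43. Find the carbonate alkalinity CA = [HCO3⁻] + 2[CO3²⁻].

CA = 2.66 mmol/L

CA = [HCO3⁻] + 2[CO3²⁻] = (α₁ + 2α₂)·DIC
At pH 7.83: [H⁺]/K1 = 10^-1.46 = 0.034674, K2/[H⁺] = 10^-2.60 = 0.0025119
α₁ = 1/(1 + 0.034674 + 0.0025119) = 1/1.0372 = 0.9641; α₂ = α₁·K2/[H⁺] = 0.002422
α₁ + 2α₂ = 0.9690
CA = 0.9690 × 2.74 = 2.66 mmol/L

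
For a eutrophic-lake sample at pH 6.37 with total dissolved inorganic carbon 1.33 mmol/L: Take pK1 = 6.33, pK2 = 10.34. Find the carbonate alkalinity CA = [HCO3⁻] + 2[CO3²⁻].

CA = 0.696 mmol/L

CA = [HCO3⁻] + 2[CO3²⁻] = (α₁ + 2α₂)·DIC
At pH 6.37: [H⁺]/K1 = 10^-0.04 = 0.91201, K2/[H⁺] = 10^-3.97 = 0.00010715
α₁ = 1/(1 + 0.91201 + 0.00010715) = 1/1.9121 = 0.5230; α₂ = α₁·K2/[H⁺] = 5.604×10^-5
α₁ + 2α₂ = 0.5231
CA = 0.5231 × 1.33 = 0.696 mmol/L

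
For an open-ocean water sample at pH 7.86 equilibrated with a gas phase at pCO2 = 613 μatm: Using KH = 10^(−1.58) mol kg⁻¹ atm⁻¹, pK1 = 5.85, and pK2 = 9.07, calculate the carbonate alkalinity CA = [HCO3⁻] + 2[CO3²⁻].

[CO2*] = KH · pCO2 = 10^(−1.58) × 613×10^-6 = 1.612×10^-5 mol/kg
α₀ = 1/(1 + K1/[H⁺] + K1K2/[H⁺]²) = 1/(1 + 10^+2.01 + 10^+0.80) = 0.009121
DIC = [CO2*]/α₀ = 1.612×10^-5 / 0.009121 = 1.768 mmol/kg
CA = (α₁ + 2α₂)·DIC = (0.9333 + 2×0.05755) × 1.768 = 1.85 mmol/kg

CA = 1.85 mmol/kg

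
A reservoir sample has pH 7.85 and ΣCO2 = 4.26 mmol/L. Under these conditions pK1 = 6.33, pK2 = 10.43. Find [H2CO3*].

[CO2*] = 0.125 mmol/L

α₀ = 1 / (1 + K1/[H⁺] + K1K2/[H⁺]²) = 1 / (1 + 10^+1.52 + 10^-1.06)
   = 1 / (1 + 33.113 + 0.087096) = 1/34.200 = 0.02924
[CO2*] = α₀ × DIC = 0.02924 × 4.26 = 0.125 mmol/L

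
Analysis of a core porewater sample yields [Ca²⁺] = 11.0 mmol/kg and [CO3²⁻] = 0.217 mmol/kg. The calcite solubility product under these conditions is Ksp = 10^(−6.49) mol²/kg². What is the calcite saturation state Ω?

Ω = 7.38

Ksp = 10^(−6.49) = 3.236×10^-7
Ω = [Ca²⁺][CO3²⁻]/Ksp = (11.0×10^-3)(0.217×10^-3) / 3.236×10^-7 = 7.38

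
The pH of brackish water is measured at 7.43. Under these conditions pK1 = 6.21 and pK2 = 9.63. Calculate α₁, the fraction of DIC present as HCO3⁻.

α₁ = 0.938

α₁ = 1 / (1 + [H⁺]/K1 + K2/[H⁺]) = 1 / (1 + 10^-1.22 + 10^-2.20)
   = 1 / (1 + 0.060256 + 0.0063096) = 1/1.0666 = 0.9376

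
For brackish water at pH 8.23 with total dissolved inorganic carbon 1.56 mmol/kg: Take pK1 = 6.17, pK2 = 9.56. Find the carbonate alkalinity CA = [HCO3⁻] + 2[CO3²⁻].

CA = [HCO3⁻] + 2[CO3²⁻] = (α₁ + 2α₂)·DIC
At pH 8.23: [H⁺]/K1 = 10^-2.06 = 0.0087096, K2/[H⁺] = 10^-1.33 = 0.046774
α₁ = 1/(1 + 0.0087096 + 0.046774) = 1/1.0555 = 0.9474; α₂ = α₁·K2/[H⁺] = 0.04431
α₁ + 2α₂ = 1.0361
CA = 1.0361 × 1.56 = 1.62 mmol/kg

CA = 1.62 mmol/kg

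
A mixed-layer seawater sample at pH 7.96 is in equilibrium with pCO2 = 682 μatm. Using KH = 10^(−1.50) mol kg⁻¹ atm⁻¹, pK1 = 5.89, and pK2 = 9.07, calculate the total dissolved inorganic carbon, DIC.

[CO2*] = KH · pCO2 = 10^(−1.50) × 682×10^-6 = 2.157×10^-5 mol/kg
α₀ = 1/(1 + K1/[H⁺] + K1K2/[H⁺]²) = 1/(1 + 10^+2.07 + 10^+0.96) = 0.007836
DIC = [CO2*]/α₀ = 2.157×10^-5 / 0.007836 = 2.75 mmol/kg

DIC = 2.75 mmol/kg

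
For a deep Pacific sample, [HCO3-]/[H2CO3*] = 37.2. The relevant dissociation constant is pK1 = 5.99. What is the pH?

pH = 7.56

From K1 = [H⁺][HCO3-]/[H2CO3*]:  pH = pK1 + log₁₀([HCO3-]/[H2CO3*])
log₁₀(37.2) = +1.571
pH = 5.99 + (+1.571) = 7.56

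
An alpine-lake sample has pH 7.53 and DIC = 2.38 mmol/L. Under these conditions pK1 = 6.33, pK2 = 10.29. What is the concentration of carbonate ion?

[CO3²⁻] = 3.88 μmol/L

α₂ = 1 / (1 + [H⁺]/K2 + [H⁺]²/(K1K2)) = 1 / (1 + 10^+2.76 + 10^+1.56)
   = 1 / (1 + 575.44 + 36.308) = 1/612.75 = 0.001632
[CO3²⁻] = α₂ × DIC = 0.001632 × 2.38 = 0.00388 mmol/L = 3.88 μmol/L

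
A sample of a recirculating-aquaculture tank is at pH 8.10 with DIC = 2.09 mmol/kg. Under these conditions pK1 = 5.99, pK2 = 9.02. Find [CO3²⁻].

α₂ = 1 / (1 + [H⁺]/K2 + [H⁺]²/(K1K2)) = 1 / (1 + 10^+0.92 + 10^-1.19)
   = 1 / (1 + 8.3176 + 0.064565) = 1/9.3822 = 0.1066
[CO3²⁻] = α₂ × DIC = 0.1066 × 2.09 = 0.223 mmol/kg

[CO3²⁻] = 0.223 mmol/kg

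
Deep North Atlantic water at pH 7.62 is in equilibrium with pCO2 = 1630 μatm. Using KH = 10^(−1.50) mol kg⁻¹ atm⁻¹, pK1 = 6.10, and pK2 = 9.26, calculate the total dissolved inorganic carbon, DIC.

DIC = 1.80 mmol/kg

[CO2*] = KH · pCO2 = 10^(−1.50) × 1630×10^-6 = 5.155×10^-5 mol/kg
α₀ = 1/(1 + K1/[H⁺] + K1K2/[H⁺]²) = 1/(1 + 10^+1.52 + 10^-0.12) = 0.02868
DIC = [CO2*]/α₀ = 5.155×10^-5 / 0.02868 = 1.80 mmol/kg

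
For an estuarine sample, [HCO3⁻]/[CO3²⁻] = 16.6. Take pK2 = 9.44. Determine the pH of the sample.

From K2 = [H⁺][CO3²⁻]/[HCO3⁻]:  pH = pK2 − log₁₀([HCO3⁻]/[CO3²⁻])
log₁₀(16.6) = +1.220
pH = 9.44 − (+1.220) = 8.22

pH = 8.22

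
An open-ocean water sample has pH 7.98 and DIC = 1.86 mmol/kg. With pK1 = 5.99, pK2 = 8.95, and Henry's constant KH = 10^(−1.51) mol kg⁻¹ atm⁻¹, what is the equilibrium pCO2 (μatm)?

pCO2 = 551 μatm

α₀ = 1 / (1 + K1/[H⁺] + K1K2/[H⁺]²) = 1 / (1 + 10^+1.99 + 10^+1.02)
   = 1 / (1 + 97.724 + 10.471) = 1/109.20 = 0.009158
[CO2*] = α₀ × DIC = 0.009158 × 1.86 = 0.01703 mmol/kg = 17.03 μmol/kg
pCO2 = [CO2*]/KH = 1.703×10^-5 / 3.090×10^-2 = 551 μatm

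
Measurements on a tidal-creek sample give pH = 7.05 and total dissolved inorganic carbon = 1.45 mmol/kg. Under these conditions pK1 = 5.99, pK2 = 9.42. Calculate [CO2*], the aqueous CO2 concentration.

[CO2*] = 0.116 mmol/kg

α₀ = 1 / (1 + K1/[H⁺] + K1K2/[H⁺]²) = 1 / (1 + 10^+1.06 + 10^-1.31)
   = 1 / (1 + 11.482 + 0.048978) = 1/12.531 = 0.07981
[CO2*] = α₀ × DIC = 0.07981 × 1.45 = 0.116 mmol/kg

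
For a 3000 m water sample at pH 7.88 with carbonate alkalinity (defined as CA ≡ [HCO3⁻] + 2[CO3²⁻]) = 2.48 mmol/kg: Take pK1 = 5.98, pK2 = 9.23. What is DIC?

DIC = 2.41 mmol/kg

CA = [HCO3⁻] + 2[CO3²⁻] = (α₁ + 2α₂)·DIC
At pH 7.88: [H⁺]/K1 = 10^-1.90 = 0.012589, K2/[H⁺] = 10^-1.35 = 0.044668
α₁ = 1/(1 + 0.012589 + 0.044668) = 1/1.0573 = 0.9458; α₂ = α₁·K2/[H⁺] = 0.04225
α₁ + 2α₂ = 1.0303
DIC = CA / (α₁ + 2α₂) = 2.48 / 1.0303 = 2.41 mmol/kg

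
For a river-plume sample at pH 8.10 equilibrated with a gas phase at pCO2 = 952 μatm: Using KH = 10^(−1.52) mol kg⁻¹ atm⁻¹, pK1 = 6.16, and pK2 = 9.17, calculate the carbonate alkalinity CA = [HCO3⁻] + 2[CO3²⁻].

CA = 2.93 mmol/kg

[CO2*] = KH · pCO2 = 10^(−1.52) × 952×10^-6 = 2.875×10^-5 mol/kg
α₀ = 1/(1 + K1/[H⁺] + K1K2/[H⁺]²) = 1/(1 + 10^+1.94 + 10^+0.87) = 0.01047
DIC = [CO2*]/α₀ = 2.875×10^-5 / 0.01047 = 2.746 mmol/kg
CA = (α₁ + 2α₂)·DIC = (0.9119 + 2×0.07762) × 2.746 = 2.93 mmol/kg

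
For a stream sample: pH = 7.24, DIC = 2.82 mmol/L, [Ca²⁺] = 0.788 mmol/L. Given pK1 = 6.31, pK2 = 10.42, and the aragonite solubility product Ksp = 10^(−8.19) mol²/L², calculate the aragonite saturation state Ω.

Ω = 0.203

α₂ = 1 / (1 + [H⁺]/K2 + [H⁺]²/(K1K2)) = 1 / (1 + 10^+3.18 + 10^+2.25)
   = 1 / (1 + 1513.6 + 177.83) = 1/1692.4 = 0.0005909
[CO3²⁻] = α₂ × DIC = 0.0005909 × 2.82 = 0.001666 mmol/L = 1.666 μmol/L
Ksp = 10^(−8.19) = 6.457×10^-9
Ω = [Ca²⁺][CO3²⁻]/Ksp = (0.788×10^-3)(1.666×10^-6) / 6.457×10^-9 = 0.203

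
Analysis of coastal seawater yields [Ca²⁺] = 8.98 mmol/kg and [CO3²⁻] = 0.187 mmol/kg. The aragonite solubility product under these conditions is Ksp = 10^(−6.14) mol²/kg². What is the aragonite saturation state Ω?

Ω = 2.32

Ksp = 10^(−6.14) = 7.244×10^-7
Ω = [Ca²⁺][CO3²⁻]/Ksp = (8.98×10^-3)(0.187×10^-3) / 7.244×10^-7 = 2.32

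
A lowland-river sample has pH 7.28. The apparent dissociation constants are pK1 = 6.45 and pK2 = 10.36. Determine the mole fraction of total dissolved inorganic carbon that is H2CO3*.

α₀ = 1 / (1 + K1/[H⁺] + K1K2/[H⁺]²) = 1 / (1 + 10^+0.83 + 10^-2.25)
   = 1 / (1 + 6.7608 + 0.0056234) = 1/7.7665 = 0.1288

α₀ = 0.129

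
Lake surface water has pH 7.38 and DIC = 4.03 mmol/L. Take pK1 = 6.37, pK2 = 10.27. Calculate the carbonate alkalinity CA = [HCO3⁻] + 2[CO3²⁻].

CA = [HCO3⁻] + 2[CO3²⁻] = (α₁ + 2α₂)·DIC
At pH 7.38: [H⁺]/K1 = 10^-1.01 = 0.097724, K2/[H⁺] = 10^-2.89 = 0.0012882
α₁ = 1/(1 + 0.097724 + 0.0012882) = 1/1.0990 = 0.9099; α₂ = α₁·K2/[H⁺] = 0.001172
α₁ + 2α₂ = 0.9123
CA = 0.9123 × 4.03 = 3.68 mmol/L

CA = 3.68 mmol/L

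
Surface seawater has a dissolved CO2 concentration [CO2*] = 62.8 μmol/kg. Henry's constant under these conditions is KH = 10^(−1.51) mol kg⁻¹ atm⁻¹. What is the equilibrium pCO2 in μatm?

KH = 10^(−1.51) = 3.090×10^-2 mol kg⁻¹ atm⁻¹
pCO2 = [CO2*]/KH = 62.8×10^-6 / 3.090×10^-2 = 2.03×10^-3 atm = 2030 μatm

pCO2 = 2030 μatm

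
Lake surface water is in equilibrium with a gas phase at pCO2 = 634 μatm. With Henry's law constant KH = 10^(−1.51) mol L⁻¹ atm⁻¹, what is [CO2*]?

KH = 10^(−1.51) = 3.090×10^-2 mol L⁻¹ atm⁻¹
[CO2*] = KH · pCO2 = 3.090×10^-2 × 634×10^-6 atm = 1.96×10^-5 mol/L

[CO2*] = 19.6 μmol/L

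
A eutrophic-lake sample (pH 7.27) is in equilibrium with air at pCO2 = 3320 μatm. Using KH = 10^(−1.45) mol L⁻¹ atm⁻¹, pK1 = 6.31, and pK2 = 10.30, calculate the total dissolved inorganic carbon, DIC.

[CO2*] = KH · pCO2 = 10^(−1.45) × 3320×10^-6 = 1.178×10^-4 mol/L
α₀ = 1/(1 + K1/[H⁺] + K1K2/[H⁺]²) = 1/(1 + 10^+0.96 + 10^-2.07) = 0.09873
DIC = [CO2*]/α₀ = 1.178×10^-4 / 0.09873 = 1.19 mmol/L

DIC = 1.19 mmol/L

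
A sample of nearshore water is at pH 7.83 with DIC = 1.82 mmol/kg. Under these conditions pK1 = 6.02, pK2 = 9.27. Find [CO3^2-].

α₂ = 1 / (1 + [H⁺]/K2 + [H⁺]²/(K1K2)) = 1 / (1 + 10^+1.44 + 10^-0.37)
   = 1 / (1 + 27.542 + 0.42658) = 1/28.969 = 0.03452
[CO3²⁻] = α₂ × DIC = 0.03452 × 1.82 = 0.0628 mmol/kg

[CO3²⁻] = 0.0628 mmol/kg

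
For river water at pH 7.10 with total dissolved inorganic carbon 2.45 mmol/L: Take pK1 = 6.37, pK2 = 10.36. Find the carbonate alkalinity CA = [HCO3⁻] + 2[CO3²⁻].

CA = 2.07 mmol/L

CA = [HCO3⁻] + 2[CO3²⁻] = (α₁ + 2α₂)·DIC
At pH 7.10: [H⁺]/K1 = 10^-0.73 = 0.18621, K2/[H⁺] = 10^-3.26 = 0.00054954
α₁ = 1/(1 + 0.18621 + 0.00054954) = 1/1.1868 = 0.8426; α₂ = α₁·K2/[H⁺] = 0.0004631
α₁ + 2α₂ = 0.8436
CA = 0.8436 × 2.45 = 2.07 mmol/L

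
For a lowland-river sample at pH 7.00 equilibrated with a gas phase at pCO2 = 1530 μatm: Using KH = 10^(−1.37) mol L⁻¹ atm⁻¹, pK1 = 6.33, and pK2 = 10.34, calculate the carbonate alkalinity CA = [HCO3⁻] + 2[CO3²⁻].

[CO2*] = KH · pCO2 = 10^(−1.37) × 1530×10^-6 = 6.527×10^-5 mol/L
α₀ = 1/(1 + K1/[H⁺] + K1K2/[H⁺]²) = 1/(1 + 10^+0.67 + 10^-2.67) = 0.1761
DIC = [CO2*]/α₀ = 6.527×10^-5 / 0.1761 = 0.3707 mmol/L
CA = (α₁ + 2α₂)·DIC = (0.8236 + 2×0.0003764) × 0.3707 = 0.306 mmol/L

CA = 0.306 mmol/L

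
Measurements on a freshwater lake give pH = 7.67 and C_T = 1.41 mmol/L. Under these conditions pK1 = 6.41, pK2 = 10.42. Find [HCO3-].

α₁ = 1 / (1 + [H⁺]/K1 + K2/[H⁺]) = 1 / (1 + 10^-1.26 + 10^-2.75)
   = 1 / (1 + 0.054954 + 0.0017783) = 1/1.0567 = 0.9463
[HCO3⁻] = α₁ × DIC = 0.9463 × 1.41 = 1.33 mmol/L

[HCO3⁻] = 1.33 mmol/L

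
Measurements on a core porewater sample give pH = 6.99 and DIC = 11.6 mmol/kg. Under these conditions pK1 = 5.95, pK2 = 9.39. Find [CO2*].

[CO2*] = 0.966 mmol/kg

α₀ = 1 / (1 + K1/[H⁺] + K1K2/[H⁺]²) = 1 / (1 + 10^+1.04 + 10^-1.36)
   = 1 / (1 + 10.965 + 0.043652) = 1/12.008 = 0.08327
[CO2*] = α₀ × DIC = 0.08327 × 11.6 = 0.966 mmol/kg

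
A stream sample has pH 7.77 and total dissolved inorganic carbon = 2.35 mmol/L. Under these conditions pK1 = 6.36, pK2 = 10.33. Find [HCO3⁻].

α₁ = 1 / (1 + [H⁺]/K1 + K2/[H⁺]) = 1 / (1 + 10^-1.41 + 10^-2.56)
   = 1 / (1 + 0.038905 + 0.0027542) = 1/1.0417 = 0.9600
[HCO3⁻] = α₁ × DIC = 0.9600 × 2.35 = 2.26 mmol/L

[HCO3⁻] = 2.26 mmol/L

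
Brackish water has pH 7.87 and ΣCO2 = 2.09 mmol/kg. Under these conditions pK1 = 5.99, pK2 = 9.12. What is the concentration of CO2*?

α₀ = 1 / (1 + K1/[H⁺] + K1K2/[H⁺]²) = 1 / (1 + 10^+1.88 + 10^+0.63)
   = 1 / (1 + 75.858 + 4.2658) = 1/81.124 = 0.01233
[CO2*] = α₀ × DIC = 0.01233 × 2.09 = 0.0258 mmol/kg

[CO2*] = 0.0258 mmol/kg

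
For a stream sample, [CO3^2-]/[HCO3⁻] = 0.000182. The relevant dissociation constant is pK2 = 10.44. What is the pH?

pH = 6.70

From K2 = [H⁺][CO3^2-]/[HCO3⁻]:  pH = pK2 + log₁₀([CO3^2-]/[HCO3⁻])
log₁₀(0.000182) = -3.740
pH = 10.44 + (-3.740) = 6.70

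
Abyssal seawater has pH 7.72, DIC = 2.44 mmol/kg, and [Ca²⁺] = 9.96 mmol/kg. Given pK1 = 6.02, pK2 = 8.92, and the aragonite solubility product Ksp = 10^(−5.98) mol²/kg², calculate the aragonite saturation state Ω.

α₂ = 1 / (1 + [H⁺]/K2 + [H⁺]²/(K1K2)) = 1 / (1 + 10^+1.20 + 10^-0.50)
   = 1 / (1 + 15.849 + 0.31623) = 1/17.165 = 0.05826
[CO3²⁻] = α₂ × DIC = 0.05826 × 2.44 = 0.1421 mmol/kg
Ksp = 10^(−5.98) = 1.047×10^-6
Ω = [Ca²⁺][CO3²⁻]/Ksp = (9.96×10^-3)(1.421×10^-4) / 1.047×10^-6 = 1.35

Ω = 1.35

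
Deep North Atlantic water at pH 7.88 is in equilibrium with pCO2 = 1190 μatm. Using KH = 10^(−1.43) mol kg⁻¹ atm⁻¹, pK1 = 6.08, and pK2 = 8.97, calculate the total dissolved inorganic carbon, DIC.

DIC = 3.06 mmol/kg

[CO2*] = KH · pCO2 = 10^(−1.43) × 1190×10^-6 = 4.421×10^-5 mol/kg
α₀ = 1/(1 + K1/[H⁺] + K1K2/[H⁺]²) = 1/(1 + 10^+1.80 + 10^+0.71) = 0.01445
DIC = [CO2*]/α₀ = 4.421×10^-5 / 0.01445 = 3.06 mmol/kg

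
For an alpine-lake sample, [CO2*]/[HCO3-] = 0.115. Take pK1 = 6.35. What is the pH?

From K1 = [H⁺][HCO3-]/[CO2*]:  pH = pK1 − log₁₀([CO2*]/[HCO3-])
log₁₀(0.115) = -0.939
pH = 6.35 − (-0.939) = 7.29

pH = 7.29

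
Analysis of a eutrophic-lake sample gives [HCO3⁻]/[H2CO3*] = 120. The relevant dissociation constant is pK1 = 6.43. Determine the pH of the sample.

From K1 = [H⁺][HCO3⁻]/[H2CO3*]:  pH = pK1 + log₁₀([HCO3⁻]/[H2CO3*])
log₁₀(120) = +2.079
pH = 6.43 + (+2.079) = 8.51

pH = 8.51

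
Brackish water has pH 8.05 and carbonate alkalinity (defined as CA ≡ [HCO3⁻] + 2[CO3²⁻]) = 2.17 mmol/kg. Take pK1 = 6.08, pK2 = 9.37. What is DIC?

CA = [HCO3⁻] + 2[CO3²⁻] = (α₁ + 2α₂)·DIC
At pH 8.05: [H⁺]/K1 = 10^-1.97 = 0.010715, K2/[H⁺] = 10^-1.32 = 0.047863
α₁ = 1/(1 + 0.010715 + 0.047863) = 1/1.0586 = 0.9447; α₂ = α₁·K2/[H⁺] = 0.04521
α₁ + 2α₂ = 1.0351
DIC = CA / (α₁ + 2α₂) = 2.17 / 1.0351 = 2.10 mmol/kg

DIC = 2.10 mmol/kg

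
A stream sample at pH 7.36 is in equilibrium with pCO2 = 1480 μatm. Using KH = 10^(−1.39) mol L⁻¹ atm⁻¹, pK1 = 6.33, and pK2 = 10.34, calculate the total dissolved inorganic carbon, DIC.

[CO2*] = KH · pCO2 = 10^(−1.39) × 1480×10^-6 = 6.029×10^-5 mol/L
α₀ = 1/(1 + K1/[H⁺] + K1K2/[H⁺]²) = 1/(1 + 10^+1.03 + 10^-1.95) = 0.08528
DIC = [CO2*]/α₀ = 6.029×10^-5 / 0.08528 = 0.707 mmol/L

DIC = 0.707 mmol/L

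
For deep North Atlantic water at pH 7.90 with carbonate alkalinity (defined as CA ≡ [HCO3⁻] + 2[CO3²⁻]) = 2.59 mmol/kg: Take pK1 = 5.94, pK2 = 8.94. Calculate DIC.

CA = [HCO3⁻] + 2[CO3²⁻] = (α₁ + 2α₂)·DIC
At pH 7.90: [H⁺]/K1 = 10^-1.96 = 0.010965, K2/[H⁺] = 10^-1.04 = 0.091201
α₁ = 1/(1 + 0.010965 + 0.091201) = 1/1.1022 = 0.9073; α₂ = α₁·K2/[H⁺] = 0.08275
α₁ + 2α₂ = 1.0728
DIC = CA / (α₁ + 2α₂) = 2.59 / 1.0728 = 2.41 mmol/kg

DIC = 2.41 mmol/kg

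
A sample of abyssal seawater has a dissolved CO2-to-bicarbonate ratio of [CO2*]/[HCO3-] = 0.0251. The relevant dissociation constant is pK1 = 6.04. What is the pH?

From K1 = [H⁺][HCO3-]/[CO2*]:  pH = pK1 − log₁₀([CO2*]/[HCO3-])
log₁₀(0.0251) = -1.600
pH = 6.04 − (-1.600) = 7.64

pH = 7.64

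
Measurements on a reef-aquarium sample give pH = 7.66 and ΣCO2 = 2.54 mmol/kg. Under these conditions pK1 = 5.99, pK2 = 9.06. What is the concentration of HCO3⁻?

α₁ = 1 / (1 + [H⁺]/K1 + K2/[H⁺]) = 1 / (1 + 10^-1.67 + 10^-1.40)
   = 1 / (1 + 0.021380 + 0.039811) = 1/1.0612 = 0.9423
[HCO3⁻] = α₁ × DIC = 0.9423 × 2.54 = 2.39 mmol/kg

[HCO3⁻] = 2.39 mmol/kg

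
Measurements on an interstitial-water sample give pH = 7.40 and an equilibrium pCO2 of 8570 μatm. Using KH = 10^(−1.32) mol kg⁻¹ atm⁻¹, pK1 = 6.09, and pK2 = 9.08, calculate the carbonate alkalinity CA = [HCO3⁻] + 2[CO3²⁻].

[CO2*] = KH · pCO2 = 10^(−1.32) × 8570×10^-6 = 4.102×10^-4 mol/kg
α₀ = 1/(1 + K1/[H⁺] + K1K2/[H⁺]²) = 1/(1 + 10^+1.31 + 10^-0.37) = 0.04578
DIC = [CO2*]/α₀ = 4.102×10^-4 / 0.04578 = 8.960 mmol/kg
CA = (α₁ + 2α₂)·DIC = (0.9347 + 2×0.01953) × 8.960 = 8.72 mmol/kg

CA = 8.72 mmol/kg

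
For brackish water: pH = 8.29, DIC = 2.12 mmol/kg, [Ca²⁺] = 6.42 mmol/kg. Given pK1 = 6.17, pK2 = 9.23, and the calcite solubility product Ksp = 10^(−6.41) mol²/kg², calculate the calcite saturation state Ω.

α₂ = 1 / (1 + [H⁺]/K2 + [H⁺]²/(K1K2)) = 1 / (1 + 10^+0.94 + 10^-1.18)
   = 1 / (1 + 8.7096 + 0.066069) = 1/9.7757 = 0.1023
[CO3²⁻] = α₂ × DIC = 0.1023 × 2.12 = 0.2169 mmol/kg
Ksp = 10^(−6.41) = 3.890×10^-7
Ω = [Ca²⁺][CO3²⁻]/Ksp = (6.42×10^-3)(2.169×10^-4) / 3.890×10^-7 = 3.58

Ω = 3.58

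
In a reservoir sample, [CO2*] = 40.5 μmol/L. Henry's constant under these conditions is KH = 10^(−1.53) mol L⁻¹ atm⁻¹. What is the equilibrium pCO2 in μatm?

pCO2 = 1370 μatm

KH = 10^(−1.53) = 2.951×10^-2 mol L⁻¹ atm⁻¹
pCO2 = [CO2*]/KH = 40.5×10^-6 / 2.951×10^-2 = 1.37×10^-3 atm = 1370 μatm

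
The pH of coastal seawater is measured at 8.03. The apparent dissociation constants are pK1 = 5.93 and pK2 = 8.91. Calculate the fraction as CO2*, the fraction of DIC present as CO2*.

α₀ = 0.00697

α₀ = 1 / (1 + K1/[H⁺] + K1K2/[H⁺]²) = 1 / (1 + 10^+2.10 + 10^+1.22)
   = 1 / (1 + 125.89 + 16.596) = 1/143.49 = 0.006969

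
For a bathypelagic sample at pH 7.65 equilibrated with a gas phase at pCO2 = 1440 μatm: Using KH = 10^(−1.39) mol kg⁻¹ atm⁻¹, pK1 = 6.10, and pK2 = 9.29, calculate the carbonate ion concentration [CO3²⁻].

[CO3²⁻] = 0.0477 mmol/kg

[CO2*] = KH · pCO2 = 10^(−1.39) × 1440×10^-6 = 5.866×10^-5 mol/kg
α₀ = 1/(1 + K1/[H⁺] + K1K2/[H⁺]²) = 1/(1 + 10^+1.55 + 10^-0.09) = 0.02681
DIC = [CO2*]/α₀ = 5.866×10^-5 / 0.02681 = 2.188 mmol/kg
[CO3²⁻] = α₂·DIC; α₂ = 0.02180, so [CO3²⁻] = 0.02180 × 2.188 = 0.0477 mmol/kg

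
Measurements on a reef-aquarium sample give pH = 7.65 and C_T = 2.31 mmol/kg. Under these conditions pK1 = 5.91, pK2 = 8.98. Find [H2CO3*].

[CO2*] = 0.0395 mmol/kg

α₀ = 1 / (1 + K1/[H⁺] + K1K2/[H⁺]²) = 1 / (1 + 10^+1.74 + 10^+0.41)
   = 1 / (1 + 54.954 + 2.5704) = 1/58.524 = 0.01709
[CO2*] = α₀ × DIC = 0.01709 × 2.31 = 0.0395 mmol/kg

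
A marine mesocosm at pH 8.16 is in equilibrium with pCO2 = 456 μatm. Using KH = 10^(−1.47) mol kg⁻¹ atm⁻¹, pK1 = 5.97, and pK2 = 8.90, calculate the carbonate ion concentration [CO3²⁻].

[CO2*] = KH · pCO2 = 10^(−1.47) × 456×10^-6 = 1.545×10^-5 mol/kg
α₀ = 1/(1 + K1/[H⁺] + K1K2/[H⁺]²) = 1/(1 + 10^+2.19 + 10^+1.45) = 0.005433
DIC = [CO2*]/α₀ = 1.545×10^-5 / 0.005433 = 2.844 mmol/kg
[CO3²⁻] = α₂·DIC; α₂ = 0.1531, so [CO3²⁻] = 0.1531 × 2.844 = 0.435 mmol/kg

[CO3²⁻] = 0.435 mmol/kg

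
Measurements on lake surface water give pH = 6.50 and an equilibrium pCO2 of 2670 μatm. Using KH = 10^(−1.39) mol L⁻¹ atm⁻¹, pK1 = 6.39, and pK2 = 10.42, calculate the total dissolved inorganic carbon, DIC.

[CO2*] = KH · pCO2 = 10^(−1.39) × 2670×10^-6 = 1.088×10^-4 mol/L
α₀ = 1/(1 + K1/[H⁺] + K1K2/[H⁺]²) = 1/(1 + 10^+0.11 + 10^-3.81) = 0.4370
DIC = [CO2*]/α₀ = 1.088×10^-4 / 0.4370 = 0.249 mmol/L

DIC = 0.249 mmol/L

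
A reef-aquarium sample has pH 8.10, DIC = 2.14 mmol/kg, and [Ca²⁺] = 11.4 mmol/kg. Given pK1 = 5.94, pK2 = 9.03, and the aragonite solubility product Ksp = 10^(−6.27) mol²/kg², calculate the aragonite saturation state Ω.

Ω = 4.75

α₂ = 1 / (1 + [H⁺]/K2 + [H⁺]²/(K1K2)) = 1 / (1 + 10^+0.93 + 10^-1.23)
   = 1 / (1 + 8.5114 + 0.058884) = 1/9.5703 = 0.1045
[CO3²⁻] = α₂ × DIC = 0.1045 × 2.14 = 0.2236 mmol/kg
Ksp = 10^(−6.27) = 5.370×10^-7
Ω = [Ca²⁺][CO3²⁻]/Ksp = (11.4×10^-3)(2.236×10^-4) / 5.370×10^-7 = 4.75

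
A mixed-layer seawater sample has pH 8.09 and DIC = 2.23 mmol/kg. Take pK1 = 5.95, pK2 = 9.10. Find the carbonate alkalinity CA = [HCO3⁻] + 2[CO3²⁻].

CA = 2.41 mmol/kg

CA = [HCO3⁻] + 2[CO3²⁻] = (α₁ + 2α₂)·DIC
At pH 8.09: [H⁺]/K1 = 10^-2.14 = 0.0072444, K2/[H⁺] = 10^-1.01 = 0.097724
α₁ = 1/(1 + 0.0072444 + 0.097724) = 1/1.1050 = 0.9050; α₂ = α₁·K2/[H⁺] = 0.08844
α₁ + 2α₂ = 1.0819
CA = 1.0819 × 2.23 = 2.41 mmol/kg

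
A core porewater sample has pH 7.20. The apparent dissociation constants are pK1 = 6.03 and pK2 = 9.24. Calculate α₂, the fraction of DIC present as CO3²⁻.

α₂ = 1 / (1 + [H⁺]/K2 + [H⁺]²/(K1K2)) = 1 / (1 + 10^+2.04 + 10^+0.87)
   = 1 / (1 + 109.65 + 7.4131) = 1/118.06 = 0.008470

α₂ = 0.00847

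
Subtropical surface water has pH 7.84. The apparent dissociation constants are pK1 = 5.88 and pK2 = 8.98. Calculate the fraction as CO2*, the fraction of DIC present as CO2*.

α₀ = 1 / (1 + K1/[H⁺] + K1K2/[H⁺]²) = 1 / (1 + 10^+1.96 + 10^+0.82)
   = 1 / (1 + 91.201 + 6.6069) = 1/98.808 = 0.01012

α₀ = 0.0101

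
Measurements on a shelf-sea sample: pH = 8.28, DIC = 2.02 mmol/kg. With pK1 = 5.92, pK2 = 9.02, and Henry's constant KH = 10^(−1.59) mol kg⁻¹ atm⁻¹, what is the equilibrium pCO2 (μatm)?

α₀ = 1 / (1 + K1/[H⁺] + K1K2/[H⁺]²) = 1 / (1 + 10^+2.36 + 10^+1.62)
   = 1 / (1 + 229.09 + 41.687) = 1/271.77 = 0.003680
[CO2*] = α₀ × DIC = 0.003680 × 2.02 = 0.007433 mmol/kg = 7.433 μmol/kg
pCO2 = [CO2*]/KH = 7.433×10^-6 / 2.570×10^-2 = 289 μatm

pCO2 = 289 μatm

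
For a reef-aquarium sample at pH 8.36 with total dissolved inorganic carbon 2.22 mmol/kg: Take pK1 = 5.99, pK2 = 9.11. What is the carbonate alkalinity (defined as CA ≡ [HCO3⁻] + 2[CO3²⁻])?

CA = [HCO3⁻] + 2[CO3²⁻] = (α₁ + 2α₂)·DIC
At pH 8.36: [H⁺]/K1 = 10^-2.37 = 0.0042658, K2/[H⁺] = 10^-0.75 = 0.17783
α₁ = 1/(1 + 0.0042658 + 0.17783) = 1/1.1821 = 0.8460; α₂ = α₁·K2/[H⁺] = 0.1504
α₁ + 2α₂ = 1.1468
CA = 1.1468 × 2.22 = 2.55 mmol/kg

CA = 2.55 mmol/kg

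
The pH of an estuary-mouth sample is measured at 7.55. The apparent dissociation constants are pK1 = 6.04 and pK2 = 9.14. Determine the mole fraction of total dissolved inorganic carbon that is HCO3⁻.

α₁ = 0.946

α₁ = 1 / (1 + [H⁺]/K1 + K2/[H⁺]) = 1 / (1 + 10^-1.51 + 10^-1.59)
   = 1 / (1 + 0.030903 + 0.025704) = 1/1.0566 = 0.9464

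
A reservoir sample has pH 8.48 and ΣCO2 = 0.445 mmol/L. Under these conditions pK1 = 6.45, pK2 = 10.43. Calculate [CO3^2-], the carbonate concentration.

[CO3²⁻] = 4.89 μmol/L

α₂ = 1 / (1 + [H⁺]/K2 + [H⁺]²/(K1K2)) = 1 / (1 + 10^+1.95 + 10^-0.08)
   = 1 / (1 + 89.125 + 0.83176) = 1/90.957 = 0.01099
[CO3²⁻] = α₂ × DIC = 0.01099 × 0.445 = 0.00489 mmol/L = 4.89 μmol/L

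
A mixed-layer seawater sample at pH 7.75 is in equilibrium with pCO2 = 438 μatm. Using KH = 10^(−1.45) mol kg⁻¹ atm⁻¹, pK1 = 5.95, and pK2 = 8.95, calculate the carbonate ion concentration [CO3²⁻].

[CO3²⁻] = 0.0619 mmol/kg

[CO2*] = KH · pCO2 = 10^(−1.45) × 438×10^-6 = 1.554×10^-5 mol/kg
α₀ = 1/(1 + K1/[H⁺] + K1K2/[H⁺]²) = 1/(1 + 10^+1.80 + 10^+0.60) = 0.01469
DIC = [CO2*]/α₀ = 1.554×10^-5 / 0.01469 = 1.058 mmol/kg
[CO3²⁻] = α₂·DIC; α₂ = 0.05848, so [CO3²⁻] = 0.05848 × 1.058 = 0.0619 mmol/kg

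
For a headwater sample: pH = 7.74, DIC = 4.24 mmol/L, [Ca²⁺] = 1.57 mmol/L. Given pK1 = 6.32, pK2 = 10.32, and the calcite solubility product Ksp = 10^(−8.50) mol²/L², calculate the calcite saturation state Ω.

Ω = 5.32

α₂ = 1 / (1 + [H⁺]/K2 + [H⁺]²/(K1K2)) = 1 / (1 + 10^+2.58 + 10^+1.16)
   = 1 / (1 + 380.19 + 14.454) = 1/395.64 = 0.002528
[CO3²⁻] = α₂ × DIC = 0.002528 × 4.24 = 0.01072 mmol/L = 10.72 μmol/L
Ksp = 10^(−8.50) = 3.162×10^-9
Ω = [Ca²⁺][CO3²⁻]/Ksp = (1.57×10^-3)(1.072×10^-5) / 3.162×10^-9 = 5.32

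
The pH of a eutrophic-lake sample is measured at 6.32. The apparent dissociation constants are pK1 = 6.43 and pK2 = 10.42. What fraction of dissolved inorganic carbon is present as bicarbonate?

α₁ = 0.437

α₁ = 1 / (1 + [H⁺]/K1 + K2/[H⁺]) = 1 / (1 + 10^+0.11 + 10^-4.10)
   = 1 / (1 + 1.2882 + 7.9433×10^-5) = 1/2.2883 = 0.4370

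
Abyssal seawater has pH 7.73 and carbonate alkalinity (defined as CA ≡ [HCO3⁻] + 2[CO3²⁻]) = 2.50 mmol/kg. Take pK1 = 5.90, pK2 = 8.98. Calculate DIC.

CA = [HCO3⁻] + 2[CO3²⁻] = (α₁ + 2α₂)·DIC
At pH 7.73: [H⁺]/K1 = 10^-1.83 = 0.014791, K2/[H⁺] = 10^-1.25 = 0.056234
α₁ = 1/(1 + 0.014791 + 0.056234) = 1/1.0710 = 0.9337; α₂ = α₁·K2/[H⁺] = 0.05250
α₁ + 2α₂ = 1.0387
DIC = CA / (α₁ + 2α₂) = 2.50 / 1.0387 = 2.41 mmol/kg

DIC = 2.41 mmol/kg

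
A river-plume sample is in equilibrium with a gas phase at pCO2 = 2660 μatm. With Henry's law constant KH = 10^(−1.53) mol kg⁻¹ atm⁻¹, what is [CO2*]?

KH = 10^(−1.53) = 2.951×10^-2 mol kg⁻¹ atm⁻¹
[CO2*] = KH · pCO2 = 2.951×10^-2 × 2660×10^-6 atm = 7.85×10^-5 mol/kg

[CO2*] = 78.5 μmol/kg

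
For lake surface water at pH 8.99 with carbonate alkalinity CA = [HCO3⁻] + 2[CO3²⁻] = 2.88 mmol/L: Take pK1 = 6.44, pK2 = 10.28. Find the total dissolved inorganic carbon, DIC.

CA = [HCO3⁻] + 2[CO3²⁻] = (α₁ + 2α₂)·DIC
At pH 8.99: [H⁺]/K1 = 10^-2.55 = 0.0028184, K2/[H⁺] = 10^-1.29 = 0.051286
α₁ = 1/(1 + 0.0028184 + 0.051286) = 1/1.0541 = 0.9487; α₂ = α₁·K2/[H⁺] = 0.04865
α₁ + 2α₂ = 1.0460
DIC = CA / (α₁ + 2α₂) = 2.88 / 1.0460 = 2.75 mmol/L

DIC = 2.75 mmol/L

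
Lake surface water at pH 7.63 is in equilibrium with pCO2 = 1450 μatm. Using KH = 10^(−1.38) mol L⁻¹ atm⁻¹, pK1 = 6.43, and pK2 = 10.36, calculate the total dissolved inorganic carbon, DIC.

DIC = 1.02 mmol/L

[CO2*] = KH · pCO2 = 10^(−1.38) × 1450×10^-6 = 6.045×10^-5 mol/L
α₀ = 1/(1 + K1/[H⁺] + K1K2/[H⁺]²) = 1/(1 + 10^+1.20 + 10^-1.53) = 0.05925
DIC = [CO2*]/α₀ = 6.045×10^-5 / 0.05925 = 1.02 mmol/L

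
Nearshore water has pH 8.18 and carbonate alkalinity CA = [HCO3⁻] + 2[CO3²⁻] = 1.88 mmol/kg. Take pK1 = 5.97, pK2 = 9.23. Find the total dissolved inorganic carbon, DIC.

DIC = 1.75 mmol/kg

CA = [HCO3⁻] + 2[CO3²⁻] = (α₁ + 2α₂)·DIC
At pH 8.18: [H⁺]/K1 = 10^-2.21 = 0.0061660, K2/[H⁺] = 10^-1.05 = 0.089125
α₁ = 1/(1 + 0.0061660 + 0.089125) = 1/1.0953 = 0.9130; α₂ = α₁·K2/[H⁺] = 0.08137
α₁ + 2α₂ = 1.0757
DIC = CA / (α₁ + 2α₂) = 1.88 / 1.0757 = 1.75 mmol/kg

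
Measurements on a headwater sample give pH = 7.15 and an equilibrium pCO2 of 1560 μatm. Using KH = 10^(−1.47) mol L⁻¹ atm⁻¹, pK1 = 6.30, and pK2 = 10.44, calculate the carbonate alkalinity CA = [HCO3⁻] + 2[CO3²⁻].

CA = 0.375 mmol/L

[CO2*] = KH · pCO2 = 10^(−1.47) × 1560×10^-6 = 5.286×10^-5 mol/L
α₀ = 1/(1 + K1/[H⁺] + K1K2/[H⁺]²) = 1/(1 + 10^+0.85 + 10^-2.44) = 0.1237
DIC = [CO2*]/α₀ = 5.286×10^-5 / 0.1237 = 0.4273 mmol/L
CA = (α₁ + 2α₂)·DIC = (0.8758 + 2×0.0004492) × 0.4273 = 0.375 mmol/L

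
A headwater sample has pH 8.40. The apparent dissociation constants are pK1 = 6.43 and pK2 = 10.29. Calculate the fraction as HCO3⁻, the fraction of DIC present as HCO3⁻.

α₁ = 0.977

α₁ = 1 / (1 + [H⁺]/K1 + K2/[H⁺]) = 1 / (1 + 10^-1.97 + 10^-1.89)
   = 1 / (1 + 0.010715 + 0.012882) = 1/1.0236 = 0.9769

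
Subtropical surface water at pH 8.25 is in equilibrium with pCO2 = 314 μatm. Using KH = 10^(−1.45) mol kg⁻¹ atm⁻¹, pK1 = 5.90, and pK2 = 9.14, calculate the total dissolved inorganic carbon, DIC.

[CO2*] = KH · pCO2 = 10^(−1.45) × 314×10^-6 = 1.114×10^-5 mol/kg
α₀ = 1/(1 + K1/[H⁺] + K1K2/[H⁺]²) = 1/(1 + 10^+2.35 + 10^+1.46) = 0.003941
DIC = [CO2*]/α₀ = 1.114×10^-5 / 0.003941 = 2.83 mmol/kg

DIC = 2.83 mmol/kg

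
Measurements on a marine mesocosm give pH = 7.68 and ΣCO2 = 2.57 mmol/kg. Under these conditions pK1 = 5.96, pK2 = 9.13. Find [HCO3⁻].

α₁ = 1 / (1 + [H⁺]/K1 + K2/[H⁺]) = 1 / (1 + 10^-1.72 + 10^-1.45)
   = 1 / (1 + 0.019055 + 0.035481) = 1/1.0545 = 0.9483
[HCO3⁻] = α₁ × DIC = 0.9483 × 2.57 = 2.44 mmol/kg

[HCO3⁻] = 2.44 mmol/kg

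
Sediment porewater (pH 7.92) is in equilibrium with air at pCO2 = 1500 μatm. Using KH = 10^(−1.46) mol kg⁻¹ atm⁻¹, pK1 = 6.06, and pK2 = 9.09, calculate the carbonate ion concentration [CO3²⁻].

[CO3²⁻] = 0.255 mmol/kg

[CO2*] = KH · pCO2 = 10^(−1.46) × 1500×10^-6 = 5.201×10^-5 mol/kg
α₀ = 1/(1 + K1/[H⁺] + K1K2/[H⁺]²) = 1/(1 + 10^+1.86 + 10^+0.69) = 0.01276
DIC = [CO2*]/α₀ = 5.201×10^-5 / 0.01276 = 4.075 mmol/kg
[CO3²⁻] = α₂·DIC; α₂ = 0.06252, so [CO3²⁻] = 0.06252 × 4.075 = 0.255 mmol/kg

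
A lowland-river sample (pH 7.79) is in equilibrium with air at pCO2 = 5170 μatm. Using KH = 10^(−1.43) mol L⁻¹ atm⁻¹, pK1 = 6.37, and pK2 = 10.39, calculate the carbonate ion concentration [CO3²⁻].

[CO2*] = KH · pCO2 = 10^(−1.43) × 5170×10^-6 = 1.921×10^-4 mol/L
α₀ = 1/(1 + K1/[H⁺] + K1K2/[H⁺]²) = 1/(1 + 10^+1.42 + 10^-1.18) = 0.03654
DIC = [CO2*]/α₀ = 1.921×10^-4 / 0.03654 = 5.257 mmol/L
[CO3²⁻] = α₂·DIC; α₂ = 0.002414, so [CO3²⁻] = 0.002414 × 5.257 = 0.0127 mmol/L = 12.7 μmol/L

[CO3²⁻] = 12.7 μmol/L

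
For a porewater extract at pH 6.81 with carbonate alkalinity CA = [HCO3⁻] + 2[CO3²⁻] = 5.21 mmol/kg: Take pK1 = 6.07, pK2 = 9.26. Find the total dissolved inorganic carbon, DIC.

CA = [HCO3⁻] + 2[CO3²⁻] = (α₁ + 2α₂)·DIC
At pH 6.81: [H⁺]/K1 = 10^-0.74 = 0.18197, K2/[H⁺] = 10^-2.45 = 0.0035481
α₁ = 1/(1 + 0.18197 + 0.0035481) = 1/1.1855 = 0.8435; α₂ = α₁·K2/[H⁺] = 0.002993
α₁ + 2α₂ = 0.8495
DIC = CA / (α₁ + 2α₂) = 5.21 / 0.8495 = 6.13 mmol/kg

DIC = 6.13 mmol/kg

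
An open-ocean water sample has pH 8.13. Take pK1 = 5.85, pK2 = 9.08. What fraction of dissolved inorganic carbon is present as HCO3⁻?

α₁ = 0.895

α₁ = 1 / (1 + [H⁺]/K1 + K2/[H⁺]) = 1 / (1 + 10^-2.28 + 10^-0.95)
   = 1 / (1 + 0.0052481 + 0.11220) = 1/1.1174 = 0.8949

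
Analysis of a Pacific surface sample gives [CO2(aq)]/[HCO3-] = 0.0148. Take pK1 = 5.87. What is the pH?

pH = 7.70

From K1 = [H⁺][HCO3-]/[CO2(aq)]:  pH = pK1 − log₁₀([CO2(aq)]/[HCO3-])
log₁₀(0.0148) = -1.830
pH = 5.87 − (-1.830) = 7.70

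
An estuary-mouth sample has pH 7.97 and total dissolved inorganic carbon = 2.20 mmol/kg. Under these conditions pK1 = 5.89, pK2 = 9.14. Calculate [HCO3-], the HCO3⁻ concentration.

α₁ = 1 / (1 + [H⁺]/K1 + K2/[H⁺]) = 1 / (1 + 10^-2.08 + 10^-1.17)
   = 1 / (1 + 0.0083176 + 0.067608) = 1/1.0759 = 0.9294
[HCO3⁻] = α₁ × DIC = 0.9294 × 2.20 = 2.04 mmol/kg

[HCO3⁻] = 2.04 mmol/kg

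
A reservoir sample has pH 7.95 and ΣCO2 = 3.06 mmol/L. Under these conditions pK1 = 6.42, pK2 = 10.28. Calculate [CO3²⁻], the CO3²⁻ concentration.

α₂ = 1 / (1 + [H⁺]/K2 + [H⁺]²/(K1K2)) = 1 / (1 + 10^+2.33 + 10^+0.80)
   = 1 / (1 + 213.80 + 6.3096) = 1/221.11 = 0.004523
[CO3²⁻] = α₂ × DIC = 0.004523 × 3.06 = 0.0138 mmol/L = 13.8 μmol/L

[CO3²⁻] = 13.8 μmol/L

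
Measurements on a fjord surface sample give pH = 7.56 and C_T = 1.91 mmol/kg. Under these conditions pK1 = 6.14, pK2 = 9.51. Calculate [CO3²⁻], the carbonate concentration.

[CO3²⁻] = 0.0204 mmol/kg

α₂ = 1 / (1 + [H⁺]/K2 + [H⁺]²/(K1K2)) = 1 / (1 + 10^+1.95 + 10^+0.53)
   = 1 / (1 + 89.125 + 3.3884) = 1/93.514 = 0.01069
[CO3²⁻] = α₂ × DIC = 0.01069 × 1.91 = 0.0204 mmol/kg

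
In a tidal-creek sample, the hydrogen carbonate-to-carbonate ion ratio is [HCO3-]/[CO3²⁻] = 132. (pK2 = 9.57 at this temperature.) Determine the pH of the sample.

pH = 7.45

From K2 = [H⁺][CO3²⁻]/[HCO3-]:  pH = pK2 − log₁₀([HCO3-]/[CO3²⁻])
log₁₀(132) = +2.121
pH = 9.57 − (+2.121) = 7.45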